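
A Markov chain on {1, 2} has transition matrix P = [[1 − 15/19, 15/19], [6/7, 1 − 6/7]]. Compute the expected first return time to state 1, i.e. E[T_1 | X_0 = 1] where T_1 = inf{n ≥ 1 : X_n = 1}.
E[T_1 | X_0 = 1] = 1/π_1 = 73/38

For an irreducible recurrent Markov chain with stationary distribution π, E[T_i | X_0 = i] = 1/π_i (Kac's formula). Here π_1 = (6/7)/(15/19 + 6/7) = (6/7)/(219/133) = 38/73, so E[T_1 | X_0 = 1] = 1/π_1 = (15/19 + 6/7)/(6/7) = (219/133)/(6/7) = 73/38.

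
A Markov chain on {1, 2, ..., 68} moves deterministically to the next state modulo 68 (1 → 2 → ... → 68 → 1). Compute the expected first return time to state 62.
E[T_62 | X_0 = 62] = 68

The chain cycles deterministically, so starting at state 62 it returns in exactly 68 steps. Equivalently, the stationary distribution is uniform π_j = 1/68 for every state j, so by Kac's formula E[T_62] = 1/π_62 = 68.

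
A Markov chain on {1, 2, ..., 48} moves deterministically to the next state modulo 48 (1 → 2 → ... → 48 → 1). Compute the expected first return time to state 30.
E[T_30 | X_0 = 30] = 48

The chain cycles deterministically, so starting at state 30 it returns in exactly 48 steps. Equivalently, the stationary distribution is uniform π_j = 1/48 for every state j, so by Kac's formula E[T_30] = 1/π_30 = 48.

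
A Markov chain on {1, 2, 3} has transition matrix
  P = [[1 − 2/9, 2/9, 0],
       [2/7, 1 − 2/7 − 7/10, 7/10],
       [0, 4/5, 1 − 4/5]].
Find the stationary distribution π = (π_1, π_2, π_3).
π = (24/59, 56/177, 49/177)

This is a birth-death chain on three states, which satisfies detailed balance: π_1 · P_{12} = π_2 · P_{21} and π_2 · P_{23} = π_3 · P_{32}.
From π_1 · 2/9 = π_2 · 2/7: π_2/π_1 = (2/9)/(2/7) = 7/9.
From π_2 · 7/10 = π_3 · 4/5: π_3/π_2 = (7/10)/(4/5) = 7/8.
Take π_1 proportional to 1; then unnormalized π = (1, 7/9, 49/72). Normalize by dividing by the sum 59/24:
  π = (24/59, 56/177, 49/177).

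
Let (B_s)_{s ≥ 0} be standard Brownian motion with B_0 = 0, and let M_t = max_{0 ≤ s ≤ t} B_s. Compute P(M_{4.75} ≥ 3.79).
P(M_{4.75} ≥ 3.79) = 2·P(B_{4.75} ≥ 3.79) = 2(1 − Φ(3.79/√4.75)) ≈ 0.0820

By the reflection principle for Brownian motion, P(M_t ≥ a) = 2 · P(B_t ≥ a) for a ≥ 0. Since B_t ~ N(0, t), P(B_t ≥ 3.79) = 1 − Φ(3.79/√t) = 1 − Φ(3.79/√4.75) = 1 − Φ(1.7390). So
  P(M_{4.75} ≥ 3.79) = 2(1 − Φ(1.7390)) ≈ 0.0820.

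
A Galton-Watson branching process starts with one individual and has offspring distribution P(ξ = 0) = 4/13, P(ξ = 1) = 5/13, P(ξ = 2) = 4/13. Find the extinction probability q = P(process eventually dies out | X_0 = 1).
q = 1

Mean offspring μ = 0·4/13 + 1·5/13 + 2·4/13 = 1 ≤ 1. For μ ≤ 1 with offspring not concentrated at 1, the Galton-Watson process goes extinct almost surely, so q = 1.
(Algebraic check: The pgf is f(s) = 4/13 + 5/13·s + 4/13·s². The extinction probability q is the smallest fixed point of f in [0, 1]. Setting s = f(s):
  4/13·s² + (5/13 − 1)·s + 4/13 = 0
  4/13·s² − (4/13 + 4/13)·s + 4/13 = 0
which factors as (s − 1)·(4/13·s − 4/13) = 0, giving roots s = 1 and s = (4/13)/(4/13) = 1. Since 1 ≥ 1, the smallest root in [0, 1] is s = 1.)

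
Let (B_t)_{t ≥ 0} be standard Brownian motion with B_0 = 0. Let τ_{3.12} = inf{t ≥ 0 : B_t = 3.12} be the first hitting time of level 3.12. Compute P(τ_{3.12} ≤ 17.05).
P(τ_{3.12} ≤ 17.05) = 2(1 − Φ(3.12/√17.05)) = 2(1 − Φ(0.7556)) ≈ 0.4499

By the reflection principle for standard BM, P(τ_b ≤ t) = 2 · P(B_t ≥ b). Since B_t ~ N(0, t), P(B_t ≥ 3.12) = 1 − Φ(3.12/√t) = 1 − Φ(3.12/√17.05) = 1 − Φ(0.7556) ≈ 0.22494. Doubling: P(τ_{3.12} ≤ 17.05) ≈ 2 · 0.22494 = 0.44988 ≈ 0.4499.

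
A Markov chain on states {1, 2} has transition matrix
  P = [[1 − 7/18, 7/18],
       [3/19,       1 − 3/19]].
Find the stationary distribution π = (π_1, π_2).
π_1 = 54/187, π_2 = 133/187

Solve πP = π with π_1 + π_2 = 1. From πP = π: π_1 · (1 − 7/18) + π_2 · 3/19 = π_1 ⇒ π_2 · 3/19 = π_1 · 7/18 ⇒ π_2/π_1 = (7/18)/(3/19) = 133/54. Together with π_1 + π_2 = 1:
  π_1 = (3/19)/(7/18 + 3/19) = (3/19)/(187/342) = 54/187,
  π_2 = (7/18)/(7/18 + 3/19) = (7/18)/(187/342) = 133/187.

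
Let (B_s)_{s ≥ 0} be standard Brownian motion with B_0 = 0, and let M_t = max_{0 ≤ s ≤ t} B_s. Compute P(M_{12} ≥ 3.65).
P(M_{12} ≥ 3.65) = 2·P(B_{12} ≥ 3.65) = 2(1 − Φ(3.65/√12)) ≈ 0.2920

By the reflection principle for Brownian motion, P(M_t ≥ a) = 2 · P(B_t ≥ a) for a ≥ 0. Since B_t ~ N(0, t), P(B_t ≥ 3.65) = 1 − Φ(3.65/√t) = 1 − Φ(3.65/√12) = 1 − Φ(1.0537). So
  P(M_{12} ≥ 3.65) = 2(1 − Φ(1.0537)) ≈ 0.2920.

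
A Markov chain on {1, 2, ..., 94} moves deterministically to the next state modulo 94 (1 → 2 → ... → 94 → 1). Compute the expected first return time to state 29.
E[T_29 | X_0 = 29] = 94

The chain cycles deterministically, so starting at state 29 it returns in exactly 94 steps. Equivalently, the stationary distribution is uniform π_j = 1/94 for every state j, so by Kac's formula E[T_29] = 1/π_29 = 94.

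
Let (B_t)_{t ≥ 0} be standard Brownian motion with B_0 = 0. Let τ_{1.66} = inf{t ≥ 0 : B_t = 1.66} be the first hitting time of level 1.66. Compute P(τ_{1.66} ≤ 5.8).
P(τ_{1.66} ≤ 5.8) = 2(1 − Φ(1.66/√5.8)) = 2(1 − Φ(0.6893)) ≈ 0.4906

By the reflection principle for standard BM, P(τ_b ≤ t) = 2 · P(B_t ≥ b). Since B_t ~ N(0, t), P(B_t ≥ 1.66) = 1 − Φ(1.66/√t) = 1 − Φ(1.66/√5.8) = 1 − Φ(0.6893) ≈ 0.24532. Doubling: P(τ_{1.66} ≤ 5.8) ≈ 2 · 0.24532 = 0.49064 ≈ 0.4906.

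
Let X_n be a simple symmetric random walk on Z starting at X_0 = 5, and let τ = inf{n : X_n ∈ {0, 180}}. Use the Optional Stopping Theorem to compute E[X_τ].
E[X_τ] = 5

X_n is a martingale and τ is a bounded-mean stopping time (indeed τ is finite a.s. with bounded expectation since the walk is in a bounded region). By the OST, E[X_τ] = E[X_0] = 5. Equivalently: E[X_τ] = 180 · P(hit 180 first) + 0 · P(hit 0 first) = 180 · (5/180) = 5.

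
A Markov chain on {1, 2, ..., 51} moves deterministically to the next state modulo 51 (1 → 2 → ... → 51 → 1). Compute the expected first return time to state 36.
E[T_36 | X_0 = 36] = 51

The chain cycles deterministically, so starting at state 36 it returns in exactly 51 steps. Equivalently, the stationary distribution is uniform π_j = 1/51 for every state j, so by Kac's formula E[T_36] = 1/π_36 = 51.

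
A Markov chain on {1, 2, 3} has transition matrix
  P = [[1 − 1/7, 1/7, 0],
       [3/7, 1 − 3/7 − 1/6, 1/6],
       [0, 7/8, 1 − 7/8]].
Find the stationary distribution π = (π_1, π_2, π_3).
π = (63/88, 21/88, 1/22)

This is a birth-death chain on three states, which satisfies detailed balance: π_1 · P_{12} = π_2 · P_{21} and π_2 · P_{23} = π_3 · P_{32}.
From π_1 · 1/7 = π_2 · 3/7: π_2/π_1 = (1/7)/(3/7) = 1/3.
From π_2 · 1/6 = π_3 · 7/8: π_3/π_2 = (1/6)/(7/8) = 4/21.
Take π_1 proportional to 1; then unnormalized π = (1, 1/3, 4/63). Normalize by dividing by the sum 88/63:
  π = (63/88, 21/88, 1/22).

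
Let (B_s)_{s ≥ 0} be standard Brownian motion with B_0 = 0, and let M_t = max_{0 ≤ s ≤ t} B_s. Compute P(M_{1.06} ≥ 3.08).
P(M_{1.06} ≥ 3.08) = 2·P(B_{1.06} ≥ 3.08) = 2(1 − Φ(3.08/√1.06)) ≈ 0.0028

By the reflection principle for Brownian motion, P(M_t ≥ a) = 2 · P(B_t ≥ a) for a ≥ 0. Since B_t ~ N(0, t), P(B_t ≥ 3.08) = 1 − Φ(3.08/√t) = 1 − Φ(3.08/√1.06) = 1 − Φ(2.9916). So
  P(M_{1.06} ≥ 3.08) = 2(1 − Φ(2.9916)) ≈ 0.0028.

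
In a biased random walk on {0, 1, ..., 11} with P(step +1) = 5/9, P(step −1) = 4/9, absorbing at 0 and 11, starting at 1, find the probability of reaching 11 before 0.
P(hit 11 before 0) = (1 − (4/5)^1) / (1 − (4/5)^11) = 9765625/44633821

Let u_k denote P(reach 11 before 0 | start at k). Boundary: u_0 = 0, u_11 = 1. Recurrence: u_k = 5/9·u_{k+1} + 4/9·u_{k-1} for 1 ≤ k ≤ 10. Try u_k = A + B·r^k with r = q/p = (4/9)/(5/9) = 4/5. Substitution satisfies the recurrence; boundary conditions give:
  u_k = (1 − r^k) / (1 − r^N) = (1 − (4/5)^1) / (1 − (4/5)^11) = 9765625/44633821.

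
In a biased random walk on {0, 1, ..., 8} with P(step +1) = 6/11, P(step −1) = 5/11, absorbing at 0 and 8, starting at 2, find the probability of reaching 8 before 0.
P(hit 8 before 0) = (1 − (5/6)^2) / (1 − (5/6)^8) = 46656/117181

Let u_k denote P(reach 8 before 0 | start at k). Boundary: u_0 = 0, u_8 = 1. Recurrence: u_k = 6/11·u_{k+1} + 5/11·u_{k-1} for 1 ≤ k ≤ 7. Try u_k = A + B·r^k with r = q/p = (5/11)/(6/11) = 5/6. Substitution satisfies the recurrence; boundary conditions give:
  u_k = (1 − r^k) / (1 − r^N) = (1 − (5/6)^2) / (1 − (5/6)^8) = 46656/117181.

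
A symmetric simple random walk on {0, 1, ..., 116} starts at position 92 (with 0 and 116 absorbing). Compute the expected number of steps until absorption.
E[τ | X_0 = 92] = 2208

Let v_k = E[τ | X_0 = k]. Boundary: v_0 = v_116 = 0. Recurrence: v_k = 1 + (v_{k-1} + v_{k+1})/2 for 1 ≤ k ≤ 115. The particular solution to v_k − (v_{k-1} + v_{k+1})/2 = 1 is v_k = −k^2. Adding homogeneous solution A + B k and matching boundaries gives v_k = k (116 − k). Substituting k = 92: v_92 = 92 · 24 = 2208.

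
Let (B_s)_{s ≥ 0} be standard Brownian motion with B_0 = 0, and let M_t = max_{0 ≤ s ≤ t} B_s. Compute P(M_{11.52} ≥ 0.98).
P(M_{11.52} ≥ 0.98) = 2·P(B_{11.52} ≥ 0.98) = 2(1 − Φ(0.98/√11.52)) ≈ 0.7728

By the reflection principle for Brownian motion, P(M_t ≥ a) = 2 · P(B_t ≥ a) for a ≥ 0. Since B_t ~ N(0, t), P(B_t ≥ 0.98) = 1 − Φ(0.98/√t) = 1 − Φ(0.98/√11.52) = 1 − Φ(0.2887). So
  P(M_{11.52} ≥ 0.98) = 2(1 − Φ(0.2887)) ≈ 0.7728.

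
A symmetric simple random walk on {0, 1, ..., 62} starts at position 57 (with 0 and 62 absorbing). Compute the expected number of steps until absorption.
E[τ | X_0 = 57] = 285

Let v_k = E[τ | X_0 = k]. Boundary: v_0 = v_62 = 0. Recurrence: v_k = 1 + (v_{k-1} + v_{k+1})/2 for 1 ≤ k ≤ 61. The particular solution to v_k − (v_{k-1} + v_{k+1})/2 = 1 is v_k = −k^2. Adding homogeneous solution A + B k and matching boundaries gives v_k = k (62 − k). Substituting k = 57: v_57 = 57 · 5 = 285.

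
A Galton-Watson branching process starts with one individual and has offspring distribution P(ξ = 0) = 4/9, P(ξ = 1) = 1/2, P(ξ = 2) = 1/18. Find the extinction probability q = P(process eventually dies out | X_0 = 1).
q = 1

Mean offspring μ = 0·4/9 + 1·1/2 + 2·1/18 = 11/18 ≤ 1. For μ ≤ 1 with offspring not concentrated at 1, the Galton-Watson process goes extinct almost surely, so q = 1.
(Algebraic check: The pgf is f(s) = 4/9 + 1/2·s + 1/18·s². The extinction probability q is the smallest fixed point of f in [0, 1]. Setting s = f(s):
  1/18·s² + (1/2 − 1)·s + 4/9 = 0
  1/18·s² − (4/9 + 1/18)·s + 4/9 = 0
which factors as (s − 1)·(1/18·s − 4/9) = 0, giving roots s = 1 and s = (4/9)/(1/18) = 8. Since 8 ≥ 1, the smallest root in [0, 1] is s = 1.)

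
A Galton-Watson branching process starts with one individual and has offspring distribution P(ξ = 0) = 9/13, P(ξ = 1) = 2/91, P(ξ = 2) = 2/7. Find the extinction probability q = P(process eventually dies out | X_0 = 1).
q = 1

Mean offspring μ = 0·9/13 + 1·2/91 + 2·2/7 = 54/91 ≤ 1. For μ ≤ 1 with offspring not concentrated at 1, the Galton-Watson process goes extinct almost surely, so q = 1.
(Algebraic check: The pgf is f(s) = 9/13 + 2/91·s + 2/7·s². The extinction probability q is the smallest fixed point of f in [0, 1]. Setting s = f(s):
  2/7·s² + (2/91 − 1)·s + 9/13 = 0
  2/7·s² − (9/13 + 2/7)·s + 9/13 = 0
which factors as (s − 1)·(2/7·s − 9/13) = 0, giving roots s = 1 and s = (9/13)/(2/7) = 63/26. Since 63/26 ≥ 1, the smallest root in [0, 1] is s = 1.)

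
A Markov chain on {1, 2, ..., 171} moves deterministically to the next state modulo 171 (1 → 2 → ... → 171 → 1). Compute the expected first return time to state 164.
E[T_164 | X_0 = 164] = 171

The chain cycles deterministically, so starting at state 164 it returns in exactly 171 steps. Equivalently, the stationary distribution is uniform π_j = 1/171 for every state j, so by Kac's formula E[T_164] = 1/π_164 = 171.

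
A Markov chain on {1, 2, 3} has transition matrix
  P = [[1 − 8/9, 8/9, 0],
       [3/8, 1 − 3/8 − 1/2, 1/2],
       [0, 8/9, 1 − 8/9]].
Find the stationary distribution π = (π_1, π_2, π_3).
π = (27/127, 64/127, 36/127)

This is a birth-death chain on three states, which satisfies detailed balance: π_1 · P_{12} = π_2 · P_{21} and π_2 · P_{23} = π_3 · P_{32}.
From π_1 · 8/9 = π_2 · 3/8: π_2/π_1 = (8/9)/(3/8) = 64/27.
From π_2 · 1/2 = π_3 · 8/9: π_3/π_2 = (1/2)/(8/9) = 9/16.
Take π_1 proportional to 1; then unnormalized π = (1, 64/27, 4/3). Normalize by dividing by the sum 127/27:
  π = (27/127, 64/127, 36/127).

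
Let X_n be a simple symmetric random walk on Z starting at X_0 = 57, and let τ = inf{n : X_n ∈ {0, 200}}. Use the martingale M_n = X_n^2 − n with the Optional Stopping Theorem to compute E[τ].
E[τ] = 8151

M_n = X_n^2 − n is a martingale (since E[X_{n+1}^2 | F_n] = X_n^2 + 1). By OST (τ has finite mean in a bounded region), E[M_τ] = E[M_0] = X_0^2 − 0 = 57^2 = 3249. Also E[M_τ] = E[X_τ^2] − E[τ]. The walk exits at 0 or 200, with P(hit 200 first) = 57/200, so E[X_τ^2] = 200^2 · 57/200 + 0 = 11400. Thus E[τ] = E[X_τ^2] − E[M_τ] = 11400 − 3249 = 8151 = 57(200 − 57) = 8151.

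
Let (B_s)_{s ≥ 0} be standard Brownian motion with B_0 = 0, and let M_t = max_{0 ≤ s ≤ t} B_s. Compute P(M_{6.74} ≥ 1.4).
P(M_{6.74} ≥ 1.4) = 2·P(B_{6.74} ≥ 1.4) = 2(1 − Φ(1.4/√6.74)) ≈ 0.5897

By the reflection principle for Brownian motion, P(M_t ≥ a) = 2 · P(B_t ≥ a) for a ≥ 0. Since B_t ~ N(0, t), P(B_t ≥ 1.4) = 1 − Φ(1.4/√t) = 1 − Φ(1.4/√6.74) = 1 − Φ(0.5393). So
  P(M_{6.74} ≥ 1.4) = 2(1 − Φ(0.5393)) ≈ 0.5897.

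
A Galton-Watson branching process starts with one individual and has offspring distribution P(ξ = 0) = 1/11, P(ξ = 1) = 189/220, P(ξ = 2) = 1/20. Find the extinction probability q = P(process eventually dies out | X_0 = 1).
q = 1

Mean offspring μ = 0·1/11 + 1·189/220 + 2·1/20 = 211/220 ≤ 1. For μ ≤ 1 with offspring not concentrated at 1, the Galton-Watson process goes extinct almost surely, so q = 1.
(Algebraic check: The pgf is f(s) = 1/11 + 189/220·s + 1/20·s². The extinction probability q is the smallest fixed point of f in [0, 1]. Setting s = f(s):
  1/20·s² + (189/220 − 1)·s + 1/11 = 0
  1/20·s² − (1/11 + 1/20)·s + 1/11 = 0
which factors as (s − 1)·(1/20·s − 1/11) = 0, giving roots s = 1 and s = (1/11)/(1/20) = 20/11. Since 20/11 ≥ 1, the smallest root in [0, 1] is s = 1.)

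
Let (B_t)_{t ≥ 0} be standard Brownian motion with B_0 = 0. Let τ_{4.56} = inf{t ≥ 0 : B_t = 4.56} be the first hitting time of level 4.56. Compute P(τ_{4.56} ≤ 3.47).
P(τ_{4.56} ≤ 3.47) = 2(1 − Φ(4.56/√3.47)) = 2(1 − Φ(2.4479)) ≈ 0.0144

By the reflection principle for standard BM, P(τ_b ≤ t) = 2 · P(B_t ≥ b). Since B_t ~ N(0, t), P(B_t ≥ 4.56) = 1 − Φ(4.56/√t) = 1 − Φ(4.56/√3.47) = 1 − Φ(2.4479) ≈ 0.00718. Doubling: P(τ_{4.56} ≤ 3.47) ≈ 2 · 0.00718 = 0.01436 ≈ 0.0144.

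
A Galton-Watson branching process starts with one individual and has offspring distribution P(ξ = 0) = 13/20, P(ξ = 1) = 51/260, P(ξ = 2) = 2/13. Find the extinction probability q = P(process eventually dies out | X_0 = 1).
q = 1

Mean offspring μ = 0·13/20 + 1·51/260 + 2·2/13 = 131/260 ≤ 1. For μ ≤ 1 with offspring not concentrated at 1, the Galton-Watson process goes extinct almost surely, so q = 1.
(Algebraic check: The pgf is f(s) = 13/20 + 51/260·s + 2/13·s². The extinction probability q is the smallest fixed point of f in [0, 1]. Setting s = f(s):
  2/13·s² + (51/260 − 1)·s + 13/20 = 0
  2/13·s² − (13/20 + 2/13)·s + 13/20 = 0
which factors as (s − 1)·(2/13·s − 13/20) = 0, giving roots s = 1 and s = (13/20)/(2/13) = 169/40. Since 169/40 ≥ 1, the smallest root in [0, 1] is s = 1.)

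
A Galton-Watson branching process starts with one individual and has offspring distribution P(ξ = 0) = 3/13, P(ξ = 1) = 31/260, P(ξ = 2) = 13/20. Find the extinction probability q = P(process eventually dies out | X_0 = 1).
q = 60/169

The pgf is f(s) = 3/13 + 31/260·s + 13/20·s². The extinction probability q is the smallest fixed point of f in [0, 1]. Setting s = f(s):
  13/20·s² + (31/260 − 1)·s + 3/13 = 0
  13/20·s² − (3/13 + 13/20)·s + 3/13 = 0
which factors as (s − 1)·(13/20·s − 3/13) = 0, giving roots s = 1 and s = (3/13)/(13/20) = 60/169.
Mean offspring μ = 31/260 + 2·13/20 = 369/260 > 1 (supercritical), so q < 1. The extinction probability is the smaller root: q = (3/13)/(13/20) = 60/169.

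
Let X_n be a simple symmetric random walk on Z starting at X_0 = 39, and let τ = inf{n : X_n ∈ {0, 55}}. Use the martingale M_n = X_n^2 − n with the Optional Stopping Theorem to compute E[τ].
E[τ] = 624

M_n = X_n^2 − n is a martingale (since E[X_{n+1}^2 | F_n] = X_n^2 + 1). By OST (τ has finite mean in a bounded region), E[M_τ] = E[M_0] = X_0^2 − 0 = 39^2 = 1521. Also E[M_τ] = E[X_τ^2] − E[τ]. The walk exits at 0 or 55, with P(hit 55 first) = 39/55, so E[X_τ^2] = 55^2 · 39/55 + 0 = 2145. Thus E[τ] = E[X_τ^2] − E[M_τ] = 2145 − 1521 = 624 = 39(55 − 39) = 624.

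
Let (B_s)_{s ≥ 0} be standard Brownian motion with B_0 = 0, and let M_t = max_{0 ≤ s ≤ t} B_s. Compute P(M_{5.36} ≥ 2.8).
P(M_{5.36} ≥ 2.8) = 2·P(B_{5.36} ≥ 2.8) = 2(1 − Φ(2.8/√5.36)) ≈ 0.2265

By the reflection principle for Brownian motion, P(M_t ≥ a) = 2 · P(B_t ≥ a) for a ≥ 0. Since B_t ~ N(0, t), P(B_t ≥ 2.8) = 1 − Φ(2.8/√t) = 1 − Φ(2.8/√5.36) = 1 − Φ(1.2094). So
  P(M_{5.36} ≥ 2.8) = 2(1 − Φ(1.2094)) ≈ 0.2265.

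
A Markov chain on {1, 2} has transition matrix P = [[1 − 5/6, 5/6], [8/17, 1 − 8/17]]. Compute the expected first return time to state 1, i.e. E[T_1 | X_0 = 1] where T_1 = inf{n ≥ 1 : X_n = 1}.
E[T_1 | X_0 = 1] = 1/π_1 = 133/48

For an irreducible recurrent Markov chain with stationary distribution π, E[T_i | X_0 = i] = 1/π_i (Kac's formula). Here π_1 = (8/17)/(5/6 + 8/17) = (8/17)/(133/102) = 48/133, so E[T_1 | X_0 = 1] = 1/π_1 = (5/6 + 8/17)/(8/17) = (133/102)/(8/17) = 133/48.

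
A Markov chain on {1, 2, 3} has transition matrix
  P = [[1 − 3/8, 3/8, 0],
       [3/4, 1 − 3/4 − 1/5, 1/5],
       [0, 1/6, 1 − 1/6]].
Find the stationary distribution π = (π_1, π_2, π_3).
π = (10/21, 5/21, 2/7)

This is a birth-death chain on three states, which satisfies detailed balance: π_1 · P_{12} = π_2 · P_{21} and π_2 · P_{23} = π_3 · P_{32}.
From π_1 · 3/8 = π_2 · 3/4: π_2/π_1 = (3/8)/(3/4) = 1/2.
From π_2 · 1/5 = π_3 · 1/6: π_3/π_2 = (1/5)/(1/6) = 6/5.
Take π_1 proportional to 1; then unnormalized π = (1, 1/2, 3/5). Normalize by dividing by the sum 21/10:
  π = (10/21, 5/21, 2/7).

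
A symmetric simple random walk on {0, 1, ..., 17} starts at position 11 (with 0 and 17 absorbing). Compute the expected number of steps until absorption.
E[τ | X_0 = 11] = 66

Let v_k = E[τ | X_0 = k]. Boundary: v_0 = v_17 = 0. Recurrence: v_k = 1 + (v_{k-1} + v_{k+1})/2 for 1 ≤ k ≤ 16. The particular solution to v_k − (v_{k-1} + v_{k+1})/2 = 1 is v_k = −k^2. Adding homogeneous solution A + B k and matching boundaries gives v_k = k (17 − k). Substituting k = 11: v_11 = 11 · 6 = 66.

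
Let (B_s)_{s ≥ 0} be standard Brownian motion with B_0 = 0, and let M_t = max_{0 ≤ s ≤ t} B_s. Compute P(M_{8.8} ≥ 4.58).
P(M_{8.8} ≥ 4.58) = 2·P(B_{8.8} ≥ 4.58) = 2(1 − Φ(4.58/√8.8)) ≈ 0.1226

By the reflection principle for Brownian motion, P(M_t ≥ a) = 2 · P(B_t ≥ a) for a ≥ 0. Since B_t ~ N(0, t), P(B_t ≥ 4.58) = 1 − Φ(4.58/√t) = 1 − Φ(4.58/√8.8) = 1 − Φ(1.5439). So
  P(M_{8.8} ≥ 4.58) = 2(1 − Φ(1.5439)) ≈ 0.1226.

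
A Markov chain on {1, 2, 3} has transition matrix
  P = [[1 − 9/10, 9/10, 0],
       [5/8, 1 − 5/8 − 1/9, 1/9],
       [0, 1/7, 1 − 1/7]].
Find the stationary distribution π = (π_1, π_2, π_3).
π = (25/89, 36/89, 28/89)

This is a birth-death chain on three states, which satisfies detailed balance: π_1 · P_{12} = π_2 · P_{21} and π_2 · P_{23} = π_3 · P_{32}.
From π_1 · 9/10 = π_2 · 5/8: π_2/π_1 = (9/10)/(5/8) = 36/25.
From π_2 · 1/9 = π_3 · 1/7: π_3/π_2 = (1/9)/(1/7) = 7/9.
Take π_1 proportional to 1; then unnormalized π = (1, 36/25, 28/25). Normalize by dividing by the sum 89/25:
  π = (25/89, 36/89, 28/89).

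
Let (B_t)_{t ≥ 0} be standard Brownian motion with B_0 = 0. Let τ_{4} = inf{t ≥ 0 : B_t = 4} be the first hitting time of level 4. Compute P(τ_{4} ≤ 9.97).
P(τ_{4} ≤ 9.97) = 2(1 − Φ(4/√9.97)) = 2(1 − Φ(1.2668)) ≈ 0.2052

By the reflection principle for standard BM, P(τ_b ≤ t) = 2 · P(B_t ≥ b). Since B_t ~ N(0, t), P(B_t ≥ 4) = 1 − Φ(4/√t) = 1 − Φ(4/√9.97) = 1 − Φ(1.2668) ≈ 0.10261. Doubling: P(τ_{4} ≤ 9.97) ≈ 2 · 0.10261 = 0.20522 ≈ 0.2052.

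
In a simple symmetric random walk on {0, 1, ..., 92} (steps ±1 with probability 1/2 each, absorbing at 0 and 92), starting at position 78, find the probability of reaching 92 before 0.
P(hit 92 before 0) = 78/92 = 39/46

Let u_k = P(hit 92 before 0 | start at k). Then u_0 = 0, u_92 = 1, and u_k = u_{k-1}/2 + u_{k+1}/2 for 1 ≤ k ≤ 91. This harmonic recurrence is solved by u_k = k/92, giving u_78 = 78/92 = 39/46.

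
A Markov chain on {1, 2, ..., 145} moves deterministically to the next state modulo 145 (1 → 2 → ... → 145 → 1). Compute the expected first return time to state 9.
E[T_9 | X_0 = 9] = 145

The chain cycles deterministically, so starting at state 9 it returns in exactly 145 steps. Equivalently, the stationary distribution is uniform π_j = 1/145 for every state j, so by Kac's formula E[T_9] = 1/π_9 = 145.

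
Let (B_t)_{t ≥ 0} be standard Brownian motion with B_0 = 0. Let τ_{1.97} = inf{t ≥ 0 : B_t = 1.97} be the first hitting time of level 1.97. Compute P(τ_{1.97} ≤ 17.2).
P(τ_{1.97} ≤ 17.2) = 2(1 − Φ(1.97/√17.2)) = 2(1 − Φ(0.4750)) ≈ 0.6348

By the reflection principle for standard BM, P(τ_b ≤ t) = 2 · P(B_t ≥ b). Since B_t ~ N(0, t), P(B_t ≥ 1.97) = 1 − Φ(1.97/√t) = 1 − Φ(1.97/√17.2) = 1 − Φ(0.4750) ≈ 0.31739. Doubling: P(τ_{1.97} ≤ 17.2) ≈ 2 · 0.31739 = 0.63478 ≈ 0.6348.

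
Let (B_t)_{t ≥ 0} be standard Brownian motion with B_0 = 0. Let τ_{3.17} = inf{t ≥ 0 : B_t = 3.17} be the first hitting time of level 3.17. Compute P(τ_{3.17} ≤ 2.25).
P(τ_{3.17} ≤ 2.25) = 2(1 − Φ(3.17/√2.25)) = 2(1 − Φ(2.1133)) ≈ 0.0346

By the reflection principle for standard BM, P(τ_b ≤ t) = 2 · P(B_t ≥ b). Since B_t ~ N(0, t), P(B_t ≥ 3.17) = 1 − Φ(3.17/√t) = 1 − Φ(3.17/√2.25) = 1 − Φ(2.1133) ≈ 0.01729. Doubling: P(τ_{3.17} ≤ 2.25) ≈ 2 · 0.01729 = 0.03458 ≈ 0.0346.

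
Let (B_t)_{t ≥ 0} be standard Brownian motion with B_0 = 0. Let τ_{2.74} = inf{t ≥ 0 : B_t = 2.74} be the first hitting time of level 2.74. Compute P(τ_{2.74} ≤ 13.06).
P(τ_{2.74} ≤ 13.06) = 2(1 − Φ(2.74/√13.06)) = 2(1 − Φ(0.7582)) ≈ 0.4483

By the reflection principle for standard BM, P(τ_b ≤ t) = 2 · P(B_t ≥ b). Since B_t ~ N(0, t), P(B_t ≥ 2.74) = 1 − Φ(2.74/√t) = 1 − Φ(2.74/√13.06) = 1 − Φ(0.7582) ≈ 0.22417. Doubling: P(τ_{2.74} ≤ 13.06) ≈ 2 · 0.22417 = 0.44834 ≈ 0.4483.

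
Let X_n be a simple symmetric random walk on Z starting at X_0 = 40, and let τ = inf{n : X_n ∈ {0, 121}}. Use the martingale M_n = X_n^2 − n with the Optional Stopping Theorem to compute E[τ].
E[τ] = 3240

M_n = X_n^2 − n is a martingale (since E[X_{n+1}^2 | F_n] = X_n^2 + 1). By OST (τ has finite mean in a bounded region), E[M_τ] = E[M_0] = X_0^2 − 0 = 40^2 = 1600. Also E[M_τ] = E[X_τ^2] − E[τ]. The walk exits at 0 or 121, with P(hit 121 first) = 40/121, so E[X_τ^2] = 121^2 · 40/121 + 0 = 4840. Thus E[τ] = E[X_τ^2] − E[M_τ] = 4840 − 1600 = 3240 = 40(121 − 40) = 3240.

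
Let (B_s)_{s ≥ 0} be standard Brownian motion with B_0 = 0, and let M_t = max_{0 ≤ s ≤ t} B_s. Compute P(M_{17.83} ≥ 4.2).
P(M_{17.83} ≥ 4.2) = 2·P(B_{17.83} ≥ 4.2) = 2(1 − Φ(4.2/√17.83)) ≈ 0.3199

By the reflection principle for Brownian motion, P(M_t ≥ a) = 2 · P(B_t ≥ a) for a ≥ 0. Since B_t ~ N(0, t), P(B_t ≥ 4.2) = 1 − Φ(4.2/√t) = 1 − Φ(4.2/√17.83) = 1 − Φ(0.9947). So
  P(M_{17.83} ≥ 4.2) = 2(1 − Φ(0.9947)) ≈ 0.3199.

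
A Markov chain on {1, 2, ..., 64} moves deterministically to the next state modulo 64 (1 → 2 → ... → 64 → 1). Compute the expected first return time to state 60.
E[T_60 | X_0 = 60] = 64

The chain cycles deterministically, so starting at state 60 it returns in exactly 64 steps. Equivalently, the stationary distribution is uniform π_j = 1/64 for every state j, so by Kac's formula E[T_60] = 1/π_60 = 64.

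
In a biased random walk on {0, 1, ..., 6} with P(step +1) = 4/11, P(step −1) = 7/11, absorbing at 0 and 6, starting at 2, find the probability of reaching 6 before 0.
P(hit 6 before 0) = (1 − (7/4)^2) / (1 − (7/4)^6) = 256/3441

Let u_k denote P(reach 6 before 0 | start at k). Boundary: u_0 = 0, u_6 = 1. Recurrence: u_k = 4/11·u_{k+1} + 7/11·u_{k-1} for 1 ≤ k ≤ 5. Try u_k = A + B·r^k with r = q/p = (7/11)/(4/11) = 7/4. Substitution satisfies the recurrence; boundary conditions give:
  u_k = (1 − r^k) / (1 − r^N) = (1 − (7/4)^2) / (1 − (7/4)^6) = 256/3441.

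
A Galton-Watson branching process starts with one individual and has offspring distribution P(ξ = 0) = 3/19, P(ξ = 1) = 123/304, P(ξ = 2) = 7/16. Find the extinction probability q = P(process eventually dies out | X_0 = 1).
q = 48/133

The pgf is f(s) = 3/19 + 123/304·s + 7/16·s². The extinction probability q is the smallest fixed point of f in [0, 1]. Setting s = f(s):
  7/16·s² + (123/304 − 1)·s + 3/19 = 0
  7/16·s² − (3/19 + 7/16)·s + 3/19 = 0
which factors as (s − 1)·(7/16·s − 3/19) = 0, giving roots s = 1 and s = (3/19)/(7/16) = 48/133.
Mean offspring μ = 123/304 + 2·7/16 = 389/304 > 1 (supercritical), so q < 1. The extinction probability is the smaller root: q = (3/19)/(7/16) = 48/133.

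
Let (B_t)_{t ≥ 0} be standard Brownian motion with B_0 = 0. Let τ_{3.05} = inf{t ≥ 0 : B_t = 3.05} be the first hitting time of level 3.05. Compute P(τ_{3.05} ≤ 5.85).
P(τ_{3.05} ≤ 5.85) = 2(1 − Φ(3.05/√5.85)) = 2(1 − Φ(1.2610)) ≈ 0.2073

By the reflection principle for standard BM, P(τ_b ≤ t) = 2 · P(B_t ≥ b). Since B_t ~ N(0, t), P(B_t ≥ 3.05) = 1 − Φ(3.05/√t) = 1 − Φ(3.05/√5.85) = 1 − Φ(1.2610) ≈ 0.10365. Doubling: P(τ_{3.05} ≤ 5.85) ≈ 2 · 0.10365 = 0.20730 ≈ 0.2073.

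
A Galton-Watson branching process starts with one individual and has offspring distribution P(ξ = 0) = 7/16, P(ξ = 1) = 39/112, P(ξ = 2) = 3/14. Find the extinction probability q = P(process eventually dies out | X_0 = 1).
q = 1

Mean offspring μ = 0·7/16 + 1·39/112 + 2·3/14 = 87/112 ≤ 1. For μ ≤ 1 with offspring not concentrated at 1, the Galton-Watson process goes extinct almost surely, so q = 1.
(Algebraic check: The pgf is f(s) = 7/16 + 39/112·s + 3/14·s². The extinction probability q is the smallest fixed point of f in [0, 1]. Setting s = f(s):
  3/14·s² + (39/112 − 1)·s + 7/16 = 0
  3/14·s² − (7/16 + 3/14)·s + 7/16 = 0
which factors as (s − 1)·(3/14·s − 7/16) = 0, giving roots s = 1 and s = (7/16)/(3/14) = 49/24. Since 49/24 ≥ 1, the smallest root in [0, 1] is s = 1.)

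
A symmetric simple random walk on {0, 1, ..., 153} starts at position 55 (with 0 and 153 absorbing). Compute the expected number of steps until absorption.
E[τ | X_0 = 55] = 5390

Let v_k = E[τ | X_0 = k]. Boundary: v_0 = v_153 = 0. Recurrence: v_k = 1 + (v_{k-1} + v_{k+1})/2 for 1 ≤ k ≤ 152. The particular solution to v_k − (v_{k-1} + v_{k+1})/2 = 1 is v_k = −k^2. Adding homogeneous solution A + B k and matching boundaries gives v_k = k (153 − k). Substituting k = 55: v_55 = 55 · 98 = 5390.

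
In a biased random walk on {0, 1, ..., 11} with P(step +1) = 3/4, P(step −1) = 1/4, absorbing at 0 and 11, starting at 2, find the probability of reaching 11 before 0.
P(hit 11 before 0) = (1 − (1/3)^2) / (1 − (1/3)^11) = 78732/88573

Let u_k denote P(reach 11 before 0 | start at k). Boundary: u_0 = 0, u_11 = 1. Recurrence: u_k = 3/4·u_{k+1} + 1/4·u_{k-1} for 1 ≤ k ≤ 10. Try u_k = A + B·r^k with r = q/p = (1/4)/(3/4) = 1/3. Substitution satisfies the recurrence; boundary conditions give:
  u_k = (1 − r^k) / (1 − r^N) = (1 − (1/3)^2) / (1 − (1/3)^11) = 78732/88573.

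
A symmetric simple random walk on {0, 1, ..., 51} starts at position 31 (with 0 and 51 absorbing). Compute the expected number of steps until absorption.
E[τ | X_0 = 31] = 620

Let v_k = E[τ | X_0 = k]. Boundary: v_0 = v_51 = 0. Recurrence: v_k = 1 + (v_{k-1} + v_{k+1})/2 for 1 ≤ k ≤ 50. The particular solution to v_k − (v_{k-1} + v_{k+1})/2 = 1 is v_k = −k^2. Adding homogeneous solution A + B k and matching boundaries gives v_k = k (51 − k). Substituting k = 31: v_31 = 31 · 20 = 620.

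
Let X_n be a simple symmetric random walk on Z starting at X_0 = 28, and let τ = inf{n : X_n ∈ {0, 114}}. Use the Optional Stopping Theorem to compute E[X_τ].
E[X_τ] = 28

X_n is a martingale and τ is a bounded-mean stopping time (indeed τ is finite a.s. with bounded expectation since the walk is in a bounded region). By the OST, E[X_τ] = E[X_0] = 28. Equivalently: E[X_τ] = 114 · P(hit 114 first) + 0 · P(hit 0 first) = 114 · (28/114) = 28.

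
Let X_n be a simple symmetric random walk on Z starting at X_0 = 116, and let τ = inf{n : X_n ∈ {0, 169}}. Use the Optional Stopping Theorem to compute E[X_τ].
E[X_τ] = 116

X_n is a martingale and τ is a bounded-mean stopping time (indeed τ is finite a.s. with bounded expectation since the walk is in a bounded region). By the OST, E[X_τ] = E[X_0] = 116. Equivalently: E[X_τ] = 169 · P(hit 169 first) + 0 · P(hit 0 first) = 169 · (116/169) = 116.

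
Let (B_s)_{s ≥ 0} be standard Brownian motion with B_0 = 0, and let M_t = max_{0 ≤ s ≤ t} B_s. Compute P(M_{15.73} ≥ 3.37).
P(M_{15.73} ≥ 3.37) = 2·P(B_{15.73} ≥ 3.37) = 2(1 − Φ(3.37/√15.73)) ≈ 0.3955

By the reflection principle for Brownian motion, P(M_t ≥ a) = 2 · P(B_t ≥ a) for a ≥ 0. Since B_t ~ N(0, t), P(B_t ≥ 3.37) = 1 − Φ(3.37/√t) = 1 − Φ(3.37/√15.73) = 1 − Φ(0.8497). So
  P(M_{15.73} ≥ 3.37) = 2(1 − Φ(0.8497)) ≈ 0.3955.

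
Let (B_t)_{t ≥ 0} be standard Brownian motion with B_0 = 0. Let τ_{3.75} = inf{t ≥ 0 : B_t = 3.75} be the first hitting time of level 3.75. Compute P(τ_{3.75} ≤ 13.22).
P(τ_{3.75} ≤ 13.22) = 2(1 − Φ(3.75/√13.22)) = 2(1 − Φ(1.0314)) ≈ 0.3024

By the reflection principle for standard BM, P(τ_b ≤ t) = 2 · P(B_t ≥ b). Since B_t ~ N(0, t), P(B_t ≥ 3.75) = 1 − Φ(3.75/√t) = 1 − Φ(3.75/√13.22) = 1 − Φ(1.0314) ≈ 0.15118. Doubling: P(τ_{3.75} ≤ 13.22) ≈ 2 · 0.15118 = 0.30236 ≈ 0.3024.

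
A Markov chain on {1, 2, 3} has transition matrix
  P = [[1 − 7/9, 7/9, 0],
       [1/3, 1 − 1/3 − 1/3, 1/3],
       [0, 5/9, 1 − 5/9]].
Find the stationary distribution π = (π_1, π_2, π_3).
π = (15/71, 35/71, 21/71)

This is a birth-death chain on three states, which satisfies detailed balance: π_1 · P_{12} = π_2 · P_{21} and π_2 · P_{23} = π_3 · P_{32}.
From π_1 · 7/9 = π_2 · 1/3: π_2/π_1 = (7/9)/(1/3) = 7/3.
From π_2 · 1/3 = π_3 · 5/9: π_3/π_2 = (1/3)/(5/9) = 3/5.
Take π_1 proportional to 1; then unnormalized π = (1, 7/3, 7/5). Normalize by dividing by the sum 71/15:
  π = (15/71, 35/71, 21/71).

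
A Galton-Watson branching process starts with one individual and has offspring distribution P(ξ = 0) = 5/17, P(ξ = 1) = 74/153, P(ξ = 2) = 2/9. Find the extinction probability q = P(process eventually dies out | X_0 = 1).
q = 1

Mean offspring μ = 0·5/17 + 1·74/153 + 2·2/9 = 142/153 ≤ 1. For μ ≤ 1 with offspring not concentrated at 1, the Galton-Watson process goes extinct almost surely, so q = 1.
(Algebraic check: The pgf is f(s) = 5/17 + 74/153·s + 2/9·s². The extinction probability q is the smallest fixed point of f in [0, 1]. Setting s = f(s):
  2/9·s² + (74/153 − 1)·s + 5/17 = 0
  2/9·s² − (5/17 + 2/9)·s + 5/17 = 0
which factors as (s − 1)·(2/9·s − 5/17) = 0, giving roots s = 1 and s = (5/17)/(2/9) = 45/34. Since 45/34 ≥ 1, the smallest root in [0, 1] is s = 1.)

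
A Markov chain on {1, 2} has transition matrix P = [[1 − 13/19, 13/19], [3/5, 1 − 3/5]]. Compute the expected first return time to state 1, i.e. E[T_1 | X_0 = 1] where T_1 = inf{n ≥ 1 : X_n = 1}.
E[T_1 | X_0 = 1] = 1/π_1 = 122/57

For an irreducible recurrent Markov chain with stationary distribution π, E[T_i | X_0 = i] = 1/π_i (Kac's formula). Here π_1 = (3/5)/(13/19 + 3/5) = (3/5)/(122/95) = 57/122, so E[T_1 | X_0 = 1] = 1/π_1 = (13/19 + 3/5)/(3/5) = (122/95)/(3/5) = 122/57.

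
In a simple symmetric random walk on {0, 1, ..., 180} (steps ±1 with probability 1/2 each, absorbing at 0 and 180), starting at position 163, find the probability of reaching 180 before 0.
P(hit 180 before 0) = 163/180

Let u_k = P(hit 180 before 0 | start at k). Then u_0 = 0, u_180 = 1, and u_k = u_{k-1}/2 + u_{k+1}/2 for 1 ≤ k ≤ 179. This harmonic recurrence is solved by u_k = k/180, giving u_163 = 163/180.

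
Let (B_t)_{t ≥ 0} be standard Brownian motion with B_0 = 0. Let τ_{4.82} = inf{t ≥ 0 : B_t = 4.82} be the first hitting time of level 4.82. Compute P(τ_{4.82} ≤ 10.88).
P(τ_{4.82} ≤ 10.88) = 2(1 − Φ(4.82/√10.88)) = 2(1 − Φ(1.4613)) ≈ 0.1439

By the reflection principle for standard BM, P(τ_b ≤ t) = 2 · P(B_t ≥ b). Since B_t ~ N(0, t), P(B_t ≥ 4.82) = 1 − Φ(4.82/√t) = 1 − Φ(4.82/√10.88) = 1 − Φ(1.4613) ≈ 0.07197. Doubling: P(τ_{4.82} ≤ 10.88) ≈ 2 · 0.07197 = 0.14394 ≈ 0.1439.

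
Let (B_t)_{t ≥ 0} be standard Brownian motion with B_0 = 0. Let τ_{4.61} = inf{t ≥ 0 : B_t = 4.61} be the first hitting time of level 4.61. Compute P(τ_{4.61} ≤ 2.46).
P(τ_{4.61} ≤ 2.46) = 2(1 − Φ(4.61/√2.46)) = 2(1 − Φ(2.9392)) ≈ 0.0033

By the reflection principle for standard BM, P(τ_b ≤ t) = 2 · P(B_t ≥ b). Since B_t ~ N(0, t), P(B_t ≥ 4.61) = 1 − Φ(4.61/√t) = 1 − Φ(4.61/√2.46) = 1 − Φ(2.9392) ≈ 0.00165. Doubling: P(τ_{4.61} ≤ 2.46) ≈ 2 · 0.00165 = 0.00330 ≈ 0.0033.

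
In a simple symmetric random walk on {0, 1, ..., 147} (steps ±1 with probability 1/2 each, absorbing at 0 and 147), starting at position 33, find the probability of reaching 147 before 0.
P(hit 147 before 0) = 33/147 = 11/49

Let u_k = P(hit 147 before 0 | start at k). Then u_0 = 0, u_147 = 1, and u_k = u_{k-1}/2 + u_{k+1}/2 for 1 ≤ k ≤ 146. This harmonic recurrence is solved by u_k = k/147, giving u_33 = 33/147 = 11/49.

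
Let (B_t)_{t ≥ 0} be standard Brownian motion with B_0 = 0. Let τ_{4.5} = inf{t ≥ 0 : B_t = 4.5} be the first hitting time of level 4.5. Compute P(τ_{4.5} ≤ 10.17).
P(τ_{4.5} ≤ 10.17) = 2(1 − Φ(4.5/√10.17)) = 2(1 − Φ(1.4111)) ≈ 0.1582

By the reflection principle for standard BM, P(τ_b ≤ t) = 2 · P(B_t ≥ b). Since B_t ~ N(0, t), P(B_t ≥ 4.5) = 1 − Φ(4.5/√t) = 1 − Φ(4.5/√10.17) = 1 − Φ(1.4111) ≈ 0.07911. Doubling: P(τ_{4.5} ≤ 10.17) ≈ 2 · 0.07911 = 0.15822 ≈ 0.1582.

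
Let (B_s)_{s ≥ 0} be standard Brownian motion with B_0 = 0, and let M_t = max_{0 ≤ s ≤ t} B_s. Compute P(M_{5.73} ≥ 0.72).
P(M_{5.73} ≥ 0.72) = 2·P(B_{5.73} ≥ 0.72) = 2(1 − Φ(0.72/√5.73)) ≈ 0.7636

By the reflection principle for Brownian motion, P(M_t ≥ a) = 2 · P(B_t ≥ a) for a ≥ 0. Since B_t ~ N(0, t), P(B_t ≥ 0.72) = 1 − Φ(0.72/√t) = 1 − Φ(0.72/√5.73) = 1 − Φ(0.3008). So
  P(M_{5.73} ≥ 0.72) = 2(1 − Φ(0.3008)) ≈ 0.7636.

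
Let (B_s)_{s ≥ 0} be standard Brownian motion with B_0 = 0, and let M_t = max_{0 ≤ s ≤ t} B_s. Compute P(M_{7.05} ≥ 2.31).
P(M_{7.05} ≥ 2.31) = 2·P(B_{7.05} ≥ 2.31) = 2(1 − Φ(2.31/√7.05)) ≈ 0.3843

By the reflection principle for Brownian motion, P(M_t ≥ a) = 2 · P(B_t ≥ a) for a ≥ 0. Since B_t ~ N(0, t), P(B_t ≥ 2.31) = 1 − Φ(2.31/√t) = 1 − Φ(2.31/√7.05) = 1 − Φ(0.8700). So
  P(M_{7.05} ≥ 2.31) = 2(1 − Φ(0.8700)) ≈ 0.3843.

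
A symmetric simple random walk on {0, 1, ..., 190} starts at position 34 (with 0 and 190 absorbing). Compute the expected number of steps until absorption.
E[τ | X_0 = 34] = 5304

Let v_k = E[τ | X_0 = k]. Boundary: v_0 = v_190 = 0. Recurrence: v_k = 1 + (v_{k-1} + v_{k+1})/2 for 1 ≤ k ≤ 189. The particular solution to v_k − (v_{k-1} + v_{k+1})/2 = 1 is v_k = −k^2. Adding homogeneous solution A + B k and matching boundaries gives v_k = k (190 − k). Substituting k = 34: v_34 = 34 · 156 = 5304.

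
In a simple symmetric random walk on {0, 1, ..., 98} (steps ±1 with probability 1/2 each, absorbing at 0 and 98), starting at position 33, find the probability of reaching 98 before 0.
P(hit 98 before 0) = 33/98

Let u_k = P(hit 98 before 0 | start at k). Then u_0 = 0, u_98 = 1, and u_k = u_{k-1}/2 + u_{k+1}/2 for 1 ≤ k ≤ 97. This harmonic recurrence is solved by u_k = k/98, giving u_33 = 33/98.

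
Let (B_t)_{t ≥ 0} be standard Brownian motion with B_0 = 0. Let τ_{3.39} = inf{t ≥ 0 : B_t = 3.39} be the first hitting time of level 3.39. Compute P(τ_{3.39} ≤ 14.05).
P(τ_{3.39} ≤ 14.05) = 2(1 − Φ(3.39/√14.05)) = 2(1 − Φ(0.9044)) ≈ 0.3658

By the reflection principle for standard BM, P(τ_b ≤ t) = 2 · P(B_t ≥ b). Since B_t ~ N(0, t), P(B_t ≥ 3.39) = 1 − Φ(3.39/√t) = 1 − Φ(3.39/√14.05) = 1 − Φ(0.9044) ≈ 0.18289. Doubling: P(τ_{3.39} ≤ 14.05) ≈ 2 · 0.18289 = 0.36578 ≈ 0.3658.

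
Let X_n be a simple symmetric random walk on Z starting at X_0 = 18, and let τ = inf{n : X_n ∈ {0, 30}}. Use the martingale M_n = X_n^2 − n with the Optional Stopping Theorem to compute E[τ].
E[τ] = 216

M_n = X_n^2 − n is a martingale (since E[X_{n+1}^2 | F_n] = X_n^2 + 1). By OST (τ has finite mean in a bounded region), E[M_τ] = E[M_0] = X_0^2 − 0 = 18^2 = 324. Also E[M_τ] = E[X_τ^2] − E[τ]. The walk exits at 0 or 30, with P(hit 30 first) = 18/30, so E[X_τ^2] = 30^2 · 18/30 + 0 = 540. Thus E[τ] = E[X_τ^2] − E[M_τ] = 540 − 324 = 216 = 18(30 − 18) = 216.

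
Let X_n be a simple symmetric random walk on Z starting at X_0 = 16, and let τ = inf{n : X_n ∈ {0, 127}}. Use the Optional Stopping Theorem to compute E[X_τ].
E[X_τ] = 16

X_n is a martingale and τ is a bounded-mean stopping time (indeed τ is finite a.s. with bounded expectation since the walk is in a bounded region). By the OST, E[X_τ] = E[X_0] = 16. Equivalently: E[X_τ] = 127 · P(hit 127 first) + 0 · P(hit 0 first) = 127 · (16/127) = 16.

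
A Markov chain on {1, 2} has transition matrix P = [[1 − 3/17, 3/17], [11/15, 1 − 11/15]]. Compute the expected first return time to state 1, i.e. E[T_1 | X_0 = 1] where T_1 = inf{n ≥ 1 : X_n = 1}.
E[T_1 | X_0 = 1] = 1/π_1 = 232/187

For an irreducible recurrent Markov chain with stationary distribution π, E[T_i | X_0 = i] = 1/π_i (Kac's formula). Here π_1 = (11/15)/(3/17 + 11/15) = (11/15)/(232/255) = 187/232, so E[T_1 | X_0 = 1] = 1/π_1 = (3/17 + 11/15)/(11/15) = (232/255)/(11/15) = 232/187.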